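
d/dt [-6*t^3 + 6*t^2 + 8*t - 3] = -18*t^2 + 12*t + 8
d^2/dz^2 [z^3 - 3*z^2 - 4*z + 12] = 6*z - 6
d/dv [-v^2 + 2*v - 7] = 2 - 2*v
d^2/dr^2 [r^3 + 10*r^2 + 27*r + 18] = 6*r + 20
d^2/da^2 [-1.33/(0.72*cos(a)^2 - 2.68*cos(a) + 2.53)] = (2.757888*(1 - cos(a)^2)^2 - 7.699104*cos(a)^3 + 1.240624*cos(a)^2 + 24.41614*cos(a) - 17.017616)/(0.72*cos(a)^2 - 2.68*cos(a) + 2.53)^3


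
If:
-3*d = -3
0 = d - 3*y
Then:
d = 1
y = 1/3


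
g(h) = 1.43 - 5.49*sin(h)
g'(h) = -5.49*cos(h)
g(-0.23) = 2.68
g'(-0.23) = -5.35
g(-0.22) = 2.63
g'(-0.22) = -5.36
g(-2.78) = 3.37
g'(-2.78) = 5.13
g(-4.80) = -4.04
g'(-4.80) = -0.48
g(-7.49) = 6.56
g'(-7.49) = -1.95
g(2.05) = -3.44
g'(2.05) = 2.53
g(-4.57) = -4.00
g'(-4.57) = 0.78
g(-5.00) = -3.83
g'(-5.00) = -1.56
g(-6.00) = -0.10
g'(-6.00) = -5.27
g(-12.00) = -1.52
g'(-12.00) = -4.63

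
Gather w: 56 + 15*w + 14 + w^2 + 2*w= w^2 + 17*w + 70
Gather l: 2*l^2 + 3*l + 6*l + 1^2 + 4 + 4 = 2*l^2 + 9*l + 9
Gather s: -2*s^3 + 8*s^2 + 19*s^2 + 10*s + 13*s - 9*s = -2*s^3 + 27*s^2 + 14*s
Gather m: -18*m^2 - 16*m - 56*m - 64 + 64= -18*m^2 - 72*m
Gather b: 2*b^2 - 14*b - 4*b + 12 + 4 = 2*b^2 - 18*b + 16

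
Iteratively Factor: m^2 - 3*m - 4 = (m - 4)*(m + 1)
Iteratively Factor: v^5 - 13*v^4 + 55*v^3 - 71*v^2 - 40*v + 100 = (v - 5)*(v^4 - 8*v^3 + 15*v^2 + 4*v - 20) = (v - 5)^2*(v^3 - 3*v^2 + 4) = (v - 5)^2*(v - 2)*(v^2 - v - 2) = (v - 5)^2*(v - 2)^2*(v + 1)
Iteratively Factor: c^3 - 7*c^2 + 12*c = (c - 4)*(c^2 - 3*c) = (c - 4)*(c - 3)*(c)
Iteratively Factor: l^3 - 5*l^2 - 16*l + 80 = (l - 5)*(l^2 - 16) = (l - 5)*(l - 4)*(l + 4)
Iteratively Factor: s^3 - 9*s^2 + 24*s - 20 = (s - 2)*(s^2 - 7*s + 10) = (s - 5)*(s - 2)*(s - 2)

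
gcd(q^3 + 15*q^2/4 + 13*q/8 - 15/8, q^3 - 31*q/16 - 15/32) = q + 5/4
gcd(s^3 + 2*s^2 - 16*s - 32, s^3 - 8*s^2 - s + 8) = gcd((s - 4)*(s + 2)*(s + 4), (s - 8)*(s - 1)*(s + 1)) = 1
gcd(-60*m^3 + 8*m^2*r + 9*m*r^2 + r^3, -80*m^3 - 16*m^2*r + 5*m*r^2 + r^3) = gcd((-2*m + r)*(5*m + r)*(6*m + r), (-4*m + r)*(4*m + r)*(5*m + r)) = 5*m + r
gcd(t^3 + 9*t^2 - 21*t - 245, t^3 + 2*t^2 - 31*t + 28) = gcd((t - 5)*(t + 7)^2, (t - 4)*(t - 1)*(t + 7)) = t + 7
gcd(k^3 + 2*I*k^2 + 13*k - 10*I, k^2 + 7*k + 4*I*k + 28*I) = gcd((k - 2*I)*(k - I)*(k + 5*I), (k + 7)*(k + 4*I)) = 1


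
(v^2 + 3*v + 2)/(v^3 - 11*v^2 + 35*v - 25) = (v^2 + 3*v + 2)/(v^3 - 11*v^2 + 35*v - 25)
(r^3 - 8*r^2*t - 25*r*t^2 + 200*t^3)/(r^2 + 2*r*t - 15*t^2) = (r^2 - 13*r*t + 40*t^2)/(r - 3*t)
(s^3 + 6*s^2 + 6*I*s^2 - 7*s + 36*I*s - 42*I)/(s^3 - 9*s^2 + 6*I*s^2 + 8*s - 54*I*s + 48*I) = (s + 7)/(s - 8)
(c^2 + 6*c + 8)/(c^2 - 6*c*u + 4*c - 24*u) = (-c - 2)/(-c + 6*u)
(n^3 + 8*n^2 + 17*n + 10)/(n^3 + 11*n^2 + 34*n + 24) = (n^2 + 7*n + 10)/(n^2 + 10*n + 24)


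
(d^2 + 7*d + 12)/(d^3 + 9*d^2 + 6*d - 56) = (d + 3)/(d^2 + 5*d - 14)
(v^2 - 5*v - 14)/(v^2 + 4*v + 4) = (v - 7)/(v + 2)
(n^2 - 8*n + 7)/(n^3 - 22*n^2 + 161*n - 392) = (n - 1)/(n^2 - 15*n + 56)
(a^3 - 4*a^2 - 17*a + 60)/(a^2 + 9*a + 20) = (a^2 - 8*a + 15)/(a + 5)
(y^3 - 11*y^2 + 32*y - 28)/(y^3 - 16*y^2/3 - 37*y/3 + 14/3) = 3*(y^2 - 4*y + 4)/(3*y^2 + 5*y - 2)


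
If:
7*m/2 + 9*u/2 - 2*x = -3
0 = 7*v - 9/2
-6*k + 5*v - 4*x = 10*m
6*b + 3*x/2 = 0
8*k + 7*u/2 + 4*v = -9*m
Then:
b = -x/4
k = 86*x/381 - 1895/3556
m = 570/889 - 68*x/127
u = 328*x/381 - 148/127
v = 9/14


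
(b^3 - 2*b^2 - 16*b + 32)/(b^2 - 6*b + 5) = (b^3 - 2*b^2 - 16*b + 32)/(b^2 - 6*b + 5)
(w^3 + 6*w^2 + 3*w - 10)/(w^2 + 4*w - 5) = w + 2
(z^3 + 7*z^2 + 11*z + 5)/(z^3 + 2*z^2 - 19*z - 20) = (z + 1)/(z - 4)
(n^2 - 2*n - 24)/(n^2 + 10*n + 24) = (n - 6)/(n + 6)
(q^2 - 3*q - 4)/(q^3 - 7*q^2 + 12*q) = (q + 1)/(q*(q - 3))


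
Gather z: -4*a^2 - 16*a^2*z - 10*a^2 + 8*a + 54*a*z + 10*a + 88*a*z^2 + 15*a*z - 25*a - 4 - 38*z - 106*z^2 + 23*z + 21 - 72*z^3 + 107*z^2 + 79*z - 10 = -14*a^2 - 7*a - 72*z^3 + z^2*(88*a + 1) + z*(-16*a^2 + 69*a + 64) + 7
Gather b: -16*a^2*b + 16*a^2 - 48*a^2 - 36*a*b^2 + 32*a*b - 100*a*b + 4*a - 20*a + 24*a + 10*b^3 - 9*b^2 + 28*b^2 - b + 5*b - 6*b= -32*a^2 + 8*a + 10*b^3 + b^2*(19 - 36*a) + b*(-16*a^2 - 68*a - 2)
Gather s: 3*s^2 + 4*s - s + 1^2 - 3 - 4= 3*s^2 + 3*s - 6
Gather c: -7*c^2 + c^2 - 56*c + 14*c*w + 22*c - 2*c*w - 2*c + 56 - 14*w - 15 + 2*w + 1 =-6*c^2 + c*(12*w - 36) - 12*w + 42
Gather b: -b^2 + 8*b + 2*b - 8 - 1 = -b^2 + 10*b - 9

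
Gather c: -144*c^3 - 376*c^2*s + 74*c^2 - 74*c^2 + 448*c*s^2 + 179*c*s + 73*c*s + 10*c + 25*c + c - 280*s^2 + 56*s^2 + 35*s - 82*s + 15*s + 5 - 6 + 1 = -144*c^3 - 376*c^2*s + c*(448*s^2 + 252*s + 36) - 224*s^2 - 32*s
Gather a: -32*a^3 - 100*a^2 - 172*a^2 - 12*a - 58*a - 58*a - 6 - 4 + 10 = -32*a^3 - 272*a^2 - 128*a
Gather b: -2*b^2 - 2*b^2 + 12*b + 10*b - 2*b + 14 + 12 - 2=-4*b^2 + 20*b + 24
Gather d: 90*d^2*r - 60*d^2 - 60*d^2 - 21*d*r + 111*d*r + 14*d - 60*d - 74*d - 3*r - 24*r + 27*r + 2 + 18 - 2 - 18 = d^2*(90*r - 120) + d*(90*r - 120)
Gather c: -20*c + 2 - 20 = -20*c - 18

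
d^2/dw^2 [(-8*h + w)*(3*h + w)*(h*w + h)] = 2*h*(-5*h + 3*w + 1)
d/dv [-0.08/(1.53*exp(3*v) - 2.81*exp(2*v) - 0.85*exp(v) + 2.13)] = (0.3672*exp(2*v) - 0.4496*exp(v) - 0.068)*exp(v)/(1.53*exp(3*v) - 2.81*exp(2*v) - 0.85*exp(v) + 2.13)^2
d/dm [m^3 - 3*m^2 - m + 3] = 3*m^2 - 6*m - 1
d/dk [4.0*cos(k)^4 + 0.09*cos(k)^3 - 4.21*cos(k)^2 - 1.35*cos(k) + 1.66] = (-16.0*cos(k)^3 - 0.27*cos(k)^2 + 8.42*cos(k) + 1.35)*sin(k)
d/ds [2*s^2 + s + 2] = 4*s + 1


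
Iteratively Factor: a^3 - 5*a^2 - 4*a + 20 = (a + 2)*(a^2 - 7*a + 10) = (a - 5)*(a + 2)*(a - 2)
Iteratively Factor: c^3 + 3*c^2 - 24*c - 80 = (c + 4)*(c^2 - c - 20) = (c + 4)^2*(c - 5)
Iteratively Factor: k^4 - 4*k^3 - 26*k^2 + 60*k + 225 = (k + 3)*(k^3 - 7*k^2 - 5*k + 75) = (k - 5)*(k + 3)*(k^2 - 2*k - 15) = (k - 5)*(k + 3)^2*(k - 5)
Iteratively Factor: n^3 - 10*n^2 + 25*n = (n)*(n^2 - 10*n + 25) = n*(n - 5)*(n - 5)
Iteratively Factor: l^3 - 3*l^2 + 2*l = (l - 2)*(l^2 - l) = l*(l - 2)*(l - 1)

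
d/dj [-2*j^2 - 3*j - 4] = -4*j - 3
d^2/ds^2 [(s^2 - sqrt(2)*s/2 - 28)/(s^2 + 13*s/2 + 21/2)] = 2*(-52*s^3 - 4*sqrt(2)*s^3 - 924*s^2 - 4368*s + 126*sqrt(2)*s - 6230 + 273*sqrt(2))/(8*s^6 + 156*s^5 + 1266*s^4 + 5473*s^3 + 13293*s^2 + 17199*s + 9261)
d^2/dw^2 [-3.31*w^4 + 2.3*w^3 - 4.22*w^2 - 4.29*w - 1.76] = -39.72*w^2 + 13.8*w - 8.44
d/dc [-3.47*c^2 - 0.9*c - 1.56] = -6.94*c - 0.9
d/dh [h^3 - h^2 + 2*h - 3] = 3*h^2 - 2*h + 2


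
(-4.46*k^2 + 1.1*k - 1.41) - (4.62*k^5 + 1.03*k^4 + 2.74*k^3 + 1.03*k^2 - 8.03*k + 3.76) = -4.62*k^5 - 1.03*k^4 - 2.74*k^3 - 5.49*k^2 + 9.13*k - 5.17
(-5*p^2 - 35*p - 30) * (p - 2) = -5*p^3 - 25*p^2 + 40*p + 60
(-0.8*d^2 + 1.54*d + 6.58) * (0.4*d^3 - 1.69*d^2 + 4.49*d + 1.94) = -0.32*d^5 + 1.968*d^4 - 3.5626*d^3 - 5.7576*d^2 + 32.5318*d + 12.7652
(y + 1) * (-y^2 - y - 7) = -y^3 - 2*y^2 - 8*y - 7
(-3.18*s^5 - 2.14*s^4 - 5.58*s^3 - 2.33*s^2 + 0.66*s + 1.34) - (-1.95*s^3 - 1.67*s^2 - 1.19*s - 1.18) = -3.18*s^5 - 2.14*s^4 - 3.63*s^3 - 0.66*s^2 + 1.85*s + 2.52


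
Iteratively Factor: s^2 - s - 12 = (s - 4)*(s + 3)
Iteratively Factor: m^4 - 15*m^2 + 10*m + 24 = (m + 1)*(m^3 - m^2 - 14*m + 24) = (m - 2)*(m + 1)*(m^2 + m - 12) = (m - 2)*(m + 1)*(m + 4)*(m - 3)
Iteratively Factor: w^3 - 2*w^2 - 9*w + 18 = (w + 3)*(w^2 - 5*w + 6) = (w - 3)*(w + 3)*(w - 2)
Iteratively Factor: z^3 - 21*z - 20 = (z + 4)*(z^2 - 4*z - 5) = (z + 1)*(z + 4)*(z - 5)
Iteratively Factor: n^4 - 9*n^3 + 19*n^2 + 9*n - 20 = (n - 5)*(n^3 - 4*n^2 - n + 4) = (n - 5)*(n - 1)*(n^2 - 3*n - 4) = (n - 5)*(n - 4)*(n - 1)*(n + 1)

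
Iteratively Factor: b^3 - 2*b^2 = (b - 2)*(b^2) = b*(b - 2)*(b)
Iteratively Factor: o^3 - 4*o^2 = (o - 4)*(o^2) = o*(o - 4)*(o)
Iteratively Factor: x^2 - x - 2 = (x + 1)*(x - 2)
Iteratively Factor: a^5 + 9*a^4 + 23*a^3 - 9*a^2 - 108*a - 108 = (a + 3)*(a^4 + 6*a^3 + 5*a^2 - 24*a - 36) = (a + 3)^2*(a^3 + 3*a^2 - 4*a - 12) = (a - 2)*(a + 3)^2*(a^2 + 5*a + 6) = (a - 2)*(a + 3)^3*(a + 2)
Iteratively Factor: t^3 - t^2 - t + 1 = (t - 1)*(t^2 - 1) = (t - 1)*(t + 1)*(t - 1)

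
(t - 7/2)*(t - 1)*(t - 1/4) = t^3 - 19*t^2/4 + 37*t/8 - 7/8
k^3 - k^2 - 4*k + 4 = (k - 2)*(k - 1)*(k + 2)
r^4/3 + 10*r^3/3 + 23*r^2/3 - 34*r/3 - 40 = (r/3 + 1)*(r - 2)*(r + 4)*(r + 5)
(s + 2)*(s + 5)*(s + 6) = s^3 + 13*s^2 + 52*s + 60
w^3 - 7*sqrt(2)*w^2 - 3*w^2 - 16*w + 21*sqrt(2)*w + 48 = (w - 3)*(w - 8*sqrt(2))*(w + sqrt(2))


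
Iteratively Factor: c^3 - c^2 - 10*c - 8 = (c + 2)*(c^2 - 3*c - 4) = (c + 1)*(c + 2)*(c - 4)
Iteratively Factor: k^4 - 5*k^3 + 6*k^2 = (k)*(k^3 - 5*k^2 + 6*k) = k^2*(k^2 - 5*k + 6) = k^2*(k - 2)*(k - 3)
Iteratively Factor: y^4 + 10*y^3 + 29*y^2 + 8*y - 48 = (y + 4)*(y^3 + 6*y^2 + 5*y - 12) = (y - 1)*(y + 4)*(y^2 + 7*y + 12) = (y - 1)*(y + 4)^2*(y + 3)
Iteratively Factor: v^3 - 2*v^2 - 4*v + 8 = (v - 2)*(v^2 - 4) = (v - 2)*(v + 2)*(v - 2)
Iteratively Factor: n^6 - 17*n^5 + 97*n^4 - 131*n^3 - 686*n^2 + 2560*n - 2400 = (n - 2)*(n^5 - 15*n^4 + 67*n^3 + 3*n^2 - 680*n + 1200) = (n - 5)*(n - 2)*(n^4 - 10*n^3 + 17*n^2 + 88*n - 240) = (n - 5)*(n - 4)*(n - 2)*(n^3 - 6*n^2 - 7*n + 60) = (n - 5)*(n - 4)^2*(n - 2)*(n^2 - 2*n - 15) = (n - 5)^2*(n - 4)^2*(n - 2)*(n + 3)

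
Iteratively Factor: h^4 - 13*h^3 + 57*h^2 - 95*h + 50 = (h - 5)*(h^3 - 8*h^2 + 17*h - 10) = (h - 5)^2*(h^2 - 3*h + 2) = (h - 5)^2*(h - 1)*(h - 2)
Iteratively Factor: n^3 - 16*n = (n)*(n^2 - 16) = n*(n - 4)*(n + 4)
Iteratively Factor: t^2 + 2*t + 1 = (t + 1)*(t + 1)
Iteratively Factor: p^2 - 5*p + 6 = (p - 3)*(p - 2)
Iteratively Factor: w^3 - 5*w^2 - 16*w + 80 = (w - 5)*(w^2 - 16) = (w - 5)*(w - 4)*(w + 4)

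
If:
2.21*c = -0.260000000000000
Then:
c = -0.12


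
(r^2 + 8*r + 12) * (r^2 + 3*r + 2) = r^4 + 11*r^3 + 38*r^2 + 52*r + 24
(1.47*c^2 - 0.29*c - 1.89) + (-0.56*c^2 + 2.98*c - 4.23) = 0.91*c^2 + 2.69*c - 6.12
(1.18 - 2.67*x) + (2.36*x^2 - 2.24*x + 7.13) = 2.36*x^2 - 4.91*x + 8.31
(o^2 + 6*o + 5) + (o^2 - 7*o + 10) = 2*o^2 - o + 15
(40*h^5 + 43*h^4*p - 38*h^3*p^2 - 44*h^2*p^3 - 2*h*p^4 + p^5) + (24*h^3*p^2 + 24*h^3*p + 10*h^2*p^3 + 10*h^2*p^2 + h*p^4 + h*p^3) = 40*h^5 + 43*h^4*p - 14*h^3*p^2 + 24*h^3*p - 34*h^2*p^3 + 10*h^2*p^2 - h*p^4 + h*p^3 + p^5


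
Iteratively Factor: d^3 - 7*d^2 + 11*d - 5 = (d - 1)*(d^2 - 6*d + 5) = (d - 1)^2*(d - 5)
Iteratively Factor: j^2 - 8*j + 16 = (j - 4)*(j - 4)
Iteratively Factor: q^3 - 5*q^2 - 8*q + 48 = (q - 4)*(q^2 - q - 12) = (q - 4)*(q + 3)*(q - 4)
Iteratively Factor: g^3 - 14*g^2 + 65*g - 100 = (g - 4)*(g^2 - 10*g + 25) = (g - 5)*(g - 4)*(g - 5)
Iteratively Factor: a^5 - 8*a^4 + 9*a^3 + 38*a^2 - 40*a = (a + 2)*(a^4 - 10*a^3 + 29*a^2 - 20*a) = (a - 4)*(a + 2)*(a^3 - 6*a^2 + 5*a) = (a - 4)*(a - 1)*(a + 2)*(a^2 - 5*a) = (a - 5)*(a - 4)*(a - 1)*(a + 2)*(a)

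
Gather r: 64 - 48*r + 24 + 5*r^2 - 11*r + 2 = 5*r^2 - 59*r + 90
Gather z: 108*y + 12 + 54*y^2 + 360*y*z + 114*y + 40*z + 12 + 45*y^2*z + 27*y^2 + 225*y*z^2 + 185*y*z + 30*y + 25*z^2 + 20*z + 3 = 81*y^2 + 252*y + z^2*(225*y + 25) + z*(45*y^2 + 545*y + 60) + 27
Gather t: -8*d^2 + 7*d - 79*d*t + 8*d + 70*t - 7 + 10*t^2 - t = -8*d^2 + 15*d + 10*t^2 + t*(69 - 79*d) - 7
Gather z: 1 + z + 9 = z + 10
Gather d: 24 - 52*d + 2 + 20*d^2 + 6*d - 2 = 20*d^2 - 46*d + 24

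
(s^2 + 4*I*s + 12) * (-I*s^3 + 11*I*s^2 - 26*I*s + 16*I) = -I*s^5 + 4*s^4 + 11*I*s^4 - 44*s^3 - 38*I*s^3 + 104*s^2 + 148*I*s^2 - 64*s - 312*I*s + 192*I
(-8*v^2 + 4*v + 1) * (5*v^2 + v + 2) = -40*v^4 + 12*v^3 - 7*v^2 + 9*v + 2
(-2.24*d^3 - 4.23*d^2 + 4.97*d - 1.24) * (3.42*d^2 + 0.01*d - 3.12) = -7.6608*d^5 - 14.489*d^4 + 23.9439*d^3 + 9.0065*d^2 - 15.5188*d + 3.8688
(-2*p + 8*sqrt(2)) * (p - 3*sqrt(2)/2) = -2*p^2 + 11*sqrt(2)*p - 24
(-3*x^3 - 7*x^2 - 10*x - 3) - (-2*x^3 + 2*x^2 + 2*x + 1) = -x^3 - 9*x^2 - 12*x - 4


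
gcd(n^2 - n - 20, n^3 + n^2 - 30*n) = n - 5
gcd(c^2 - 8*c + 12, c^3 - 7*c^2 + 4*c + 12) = c^2 - 8*c + 12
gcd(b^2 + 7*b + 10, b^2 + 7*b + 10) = b^2 + 7*b + 10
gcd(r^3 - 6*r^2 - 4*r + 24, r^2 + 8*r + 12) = r + 2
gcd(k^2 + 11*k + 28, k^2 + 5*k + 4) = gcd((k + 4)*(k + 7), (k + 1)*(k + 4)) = k + 4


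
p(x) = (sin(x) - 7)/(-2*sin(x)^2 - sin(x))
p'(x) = (4*sin(x)*cos(x) + cos(x))*(sin(x) - 7)/(-2*sin(x)^2 - sin(x))^2 + cos(x)/(-2*sin(x)^2 - sin(x))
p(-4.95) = 2.11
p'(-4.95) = -0.93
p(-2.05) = 11.47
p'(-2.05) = -18.95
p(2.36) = 3.71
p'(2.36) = 6.34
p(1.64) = 2.01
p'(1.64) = 0.26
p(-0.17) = -64.05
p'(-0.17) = -173.49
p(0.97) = 2.83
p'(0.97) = -3.40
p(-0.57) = 176.27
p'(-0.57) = 3999.79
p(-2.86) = -58.96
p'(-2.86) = -58.96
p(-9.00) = -102.33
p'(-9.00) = -847.25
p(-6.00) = 15.43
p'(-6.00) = -74.23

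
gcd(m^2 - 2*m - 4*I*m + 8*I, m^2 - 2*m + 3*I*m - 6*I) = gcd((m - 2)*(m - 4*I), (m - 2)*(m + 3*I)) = m - 2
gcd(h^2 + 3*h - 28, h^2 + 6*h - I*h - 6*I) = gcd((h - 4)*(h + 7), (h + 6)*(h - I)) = 1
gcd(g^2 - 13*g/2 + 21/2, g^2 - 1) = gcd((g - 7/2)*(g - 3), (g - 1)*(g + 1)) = 1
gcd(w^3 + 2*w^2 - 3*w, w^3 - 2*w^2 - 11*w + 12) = w^2 + 2*w - 3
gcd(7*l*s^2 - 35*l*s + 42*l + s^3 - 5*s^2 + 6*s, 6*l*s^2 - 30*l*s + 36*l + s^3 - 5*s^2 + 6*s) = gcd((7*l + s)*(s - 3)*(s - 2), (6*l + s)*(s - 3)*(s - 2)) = s^2 - 5*s + 6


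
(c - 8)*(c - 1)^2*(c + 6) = c^4 - 4*c^3 - 43*c^2 + 94*c - 48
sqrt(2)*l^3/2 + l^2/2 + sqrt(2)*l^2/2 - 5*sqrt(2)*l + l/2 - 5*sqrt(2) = (l - 2*sqrt(2))*(l + 5*sqrt(2)/2)*(sqrt(2)*l/2 + sqrt(2)/2)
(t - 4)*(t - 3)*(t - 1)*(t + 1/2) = t^4 - 15*t^3/2 + 15*t^2 - 5*t/2 - 6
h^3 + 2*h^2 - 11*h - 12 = (h - 3)*(h + 1)*(h + 4)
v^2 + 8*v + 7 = (v + 1)*(v + 7)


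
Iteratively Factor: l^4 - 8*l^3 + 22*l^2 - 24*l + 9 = (l - 1)*(l^3 - 7*l^2 + 15*l - 9) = (l - 3)*(l - 1)*(l^2 - 4*l + 3) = (l - 3)^2*(l - 1)*(l - 1)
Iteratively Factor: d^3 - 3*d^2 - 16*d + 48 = (d + 4)*(d^2 - 7*d + 12) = (d - 3)*(d + 4)*(d - 4)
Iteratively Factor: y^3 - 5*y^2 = (y - 5)*(y^2) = y*(y - 5)*(y)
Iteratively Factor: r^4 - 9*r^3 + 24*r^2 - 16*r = (r - 1)*(r^3 - 8*r^2 + 16*r) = (r - 4)*(r - 1)*(r^2 - 4*r) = (r - 4)^2*(r - 1)*(r)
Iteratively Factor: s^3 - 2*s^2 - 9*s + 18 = (s + 3)*(s^2 - 5*s + 6) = (s - 3)*(s + 3)*(s - 2)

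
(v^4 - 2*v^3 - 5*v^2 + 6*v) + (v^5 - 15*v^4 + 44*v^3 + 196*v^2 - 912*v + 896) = v^5 - 14*v^4 + 42*v^3 + 191*v^2 - 906*v + 896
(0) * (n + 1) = 0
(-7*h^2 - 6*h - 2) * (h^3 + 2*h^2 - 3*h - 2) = -7*h^5 - 20*h^4 + 7*h^3 + 28*h^2 + 18*h + 4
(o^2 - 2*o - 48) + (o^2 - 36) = 2*o^2 - 2*o - 84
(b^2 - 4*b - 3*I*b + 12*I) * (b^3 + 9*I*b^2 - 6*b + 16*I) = b^5 - 4*b^4 + 6*I*b^4 + 21*b^3 - 24*I*b^3 - 84*b^2 + 34*I*b^2 + 48*b - 136*I*b - 192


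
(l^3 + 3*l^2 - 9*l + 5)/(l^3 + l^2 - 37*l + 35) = (l^2 + 4*l - 5)/(l^2 + 2*l - 35)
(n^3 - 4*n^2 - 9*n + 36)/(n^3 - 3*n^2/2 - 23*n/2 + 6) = 2*(n - 3)/(2*n - 1)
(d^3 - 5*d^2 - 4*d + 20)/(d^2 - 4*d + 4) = (d^2 - 3*d - 10)/(d - 2)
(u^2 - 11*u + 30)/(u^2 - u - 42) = (-u^2 + 11*u - 30)/(-u^2 + u + 42)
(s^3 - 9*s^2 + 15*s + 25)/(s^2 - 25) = (s^2 - 4*s - 5)/(s + 5)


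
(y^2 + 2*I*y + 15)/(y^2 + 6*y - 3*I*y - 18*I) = (y + 5*I)/(y + 6)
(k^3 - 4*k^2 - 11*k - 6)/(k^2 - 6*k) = k + 2 + 1/k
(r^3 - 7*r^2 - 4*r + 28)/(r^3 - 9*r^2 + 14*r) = (r + 2)/r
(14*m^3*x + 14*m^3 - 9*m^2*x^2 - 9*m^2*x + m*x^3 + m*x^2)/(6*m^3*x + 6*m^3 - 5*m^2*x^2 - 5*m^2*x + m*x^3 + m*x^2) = (-7*m + x)/(-3*m + x)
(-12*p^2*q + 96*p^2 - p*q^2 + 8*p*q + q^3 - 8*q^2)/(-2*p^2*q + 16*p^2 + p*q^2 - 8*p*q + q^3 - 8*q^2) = (12*p^2 + p*q - q^2)/(2*p^2 - p*q - q^2)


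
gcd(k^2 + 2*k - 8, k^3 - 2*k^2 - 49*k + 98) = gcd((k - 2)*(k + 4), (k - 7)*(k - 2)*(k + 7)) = k - 2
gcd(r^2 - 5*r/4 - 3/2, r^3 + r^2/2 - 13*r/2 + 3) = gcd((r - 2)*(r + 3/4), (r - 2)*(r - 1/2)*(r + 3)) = r - 2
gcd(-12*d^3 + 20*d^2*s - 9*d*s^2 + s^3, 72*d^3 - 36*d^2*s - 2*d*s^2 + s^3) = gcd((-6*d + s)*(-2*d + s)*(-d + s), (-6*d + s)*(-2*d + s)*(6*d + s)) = 12*d^2 - 8*d*s + s^2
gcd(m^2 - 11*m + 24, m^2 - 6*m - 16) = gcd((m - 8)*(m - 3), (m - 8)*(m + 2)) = m - 8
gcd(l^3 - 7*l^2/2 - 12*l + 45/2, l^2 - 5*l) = l - 5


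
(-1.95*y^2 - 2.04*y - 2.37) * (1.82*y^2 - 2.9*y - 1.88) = -3.549*y^4 + 1.9422*y^3 + 5.2686*y^2 + 10.7082*y + 4.4556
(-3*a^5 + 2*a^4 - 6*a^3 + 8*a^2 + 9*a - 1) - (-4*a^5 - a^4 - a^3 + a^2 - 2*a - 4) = a^5 + 3*a^4 - 5*a^3 + 7*a^2 + 11*a + 3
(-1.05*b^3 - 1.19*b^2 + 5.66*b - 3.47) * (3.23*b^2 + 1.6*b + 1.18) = -3.3915*b^5 - 5.5237*b^4 + 15.1388*b^3 - 3.5563*b^2 + 1.1268*b - 4.0946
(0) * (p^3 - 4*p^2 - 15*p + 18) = 0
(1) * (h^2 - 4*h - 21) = h^2 - 4*h - 21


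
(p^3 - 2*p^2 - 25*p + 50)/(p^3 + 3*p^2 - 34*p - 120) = (p^2 - 7*p + 10)/(p^2 - 2*p - 24)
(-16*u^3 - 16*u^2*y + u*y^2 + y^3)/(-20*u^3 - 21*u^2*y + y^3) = (-4*u + y)/(-5*u + y)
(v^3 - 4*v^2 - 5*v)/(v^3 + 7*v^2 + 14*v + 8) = v*(v - 5)/(v^2 + 6*v + 8)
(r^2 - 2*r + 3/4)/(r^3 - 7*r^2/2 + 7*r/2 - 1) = (r - 3/2)/(r^2 - 3*r + 2)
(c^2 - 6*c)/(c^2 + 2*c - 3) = c*(c - 6)/(c^2 + 2*c - 3)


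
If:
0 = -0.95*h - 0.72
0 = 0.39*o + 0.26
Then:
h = -0.76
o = -0.67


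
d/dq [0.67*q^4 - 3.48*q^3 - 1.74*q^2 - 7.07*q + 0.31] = 2.68*q^3 - 10.44*q^2 - 3.48*q - 7.07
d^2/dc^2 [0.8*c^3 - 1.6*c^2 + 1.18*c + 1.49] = 4.8*c - 3.2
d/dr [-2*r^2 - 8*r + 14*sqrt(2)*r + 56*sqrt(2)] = -4*r - 8 + 14*sqrt(2)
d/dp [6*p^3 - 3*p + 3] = 18*p^2 - 3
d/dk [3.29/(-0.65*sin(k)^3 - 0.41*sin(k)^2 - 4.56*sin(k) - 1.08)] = (6.4155*sin(k)^2 + 2.6978*sin(k) + 15.0024)*cos(k)/(0.65*sin(k)^3 + 0.41*sin(k)^2 + 4.56*sin(k) + 1.08)^2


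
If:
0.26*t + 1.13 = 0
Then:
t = -4.35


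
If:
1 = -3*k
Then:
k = -1/3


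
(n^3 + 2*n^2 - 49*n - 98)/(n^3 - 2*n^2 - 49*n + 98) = (n + 2)/(n - 2)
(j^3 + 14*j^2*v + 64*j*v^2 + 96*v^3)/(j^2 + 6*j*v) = j + 8*v + 16*v^2/j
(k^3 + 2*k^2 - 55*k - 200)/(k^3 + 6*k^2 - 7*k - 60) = (k^2 - 3*k - 40)/(k^2 + k - 12)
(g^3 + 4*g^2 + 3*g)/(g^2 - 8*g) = (g^2 + 4*g + 3)/(g - 8)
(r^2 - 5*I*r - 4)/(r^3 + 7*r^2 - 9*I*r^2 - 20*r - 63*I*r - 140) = (r - I)/(r^2 + r*(7 - 5*I) - 35*I)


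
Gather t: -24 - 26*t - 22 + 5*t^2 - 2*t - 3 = 5*t^2 - 28*t - 49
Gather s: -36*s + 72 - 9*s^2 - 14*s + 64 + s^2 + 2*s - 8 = -8*s^2 - 48*s + 128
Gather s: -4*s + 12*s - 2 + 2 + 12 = 8*s + 12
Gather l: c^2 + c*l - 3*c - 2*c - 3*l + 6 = c^2 - 5*c + l*(c - 3) + 6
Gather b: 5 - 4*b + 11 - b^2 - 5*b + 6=-b^2 - 9*b + 22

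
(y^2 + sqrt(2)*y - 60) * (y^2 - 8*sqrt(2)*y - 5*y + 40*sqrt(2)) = y^4 - 7*sqrt(2)*y^3 - 5*y^3 - 76*y^2 + 35*sqrt(2)*y^2 + 380*y + 480*sqrt(2)*y - 2400*sqrt(2)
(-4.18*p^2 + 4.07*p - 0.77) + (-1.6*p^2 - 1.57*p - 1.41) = -5.78*p^2 + 2.5*p - 2.18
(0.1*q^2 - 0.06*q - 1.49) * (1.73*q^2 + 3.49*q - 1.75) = 0.173*q^4 + 0.2452*q^3 - 2.9621*q^2 - 5.0951*q + 2.6075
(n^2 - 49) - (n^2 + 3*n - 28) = -3*n - 21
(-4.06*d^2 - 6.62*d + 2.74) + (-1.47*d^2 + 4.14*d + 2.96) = -5.53*d^2 - 2.48*d + 5.7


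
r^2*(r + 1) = r^3 + r^2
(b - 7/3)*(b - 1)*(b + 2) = b^3 - 4*b^2/3 - 13*b/3 + 14/3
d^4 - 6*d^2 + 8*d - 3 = (d - 1)^3*(d + 3)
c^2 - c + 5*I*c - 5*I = (c - 1)*(c + 5*I)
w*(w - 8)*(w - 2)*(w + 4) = w^4 - 6*w^3 - 24*w^2 + 64*w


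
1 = 1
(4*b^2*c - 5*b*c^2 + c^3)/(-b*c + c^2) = -4*b + c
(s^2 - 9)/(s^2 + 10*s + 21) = (s - 3)/(s + 7)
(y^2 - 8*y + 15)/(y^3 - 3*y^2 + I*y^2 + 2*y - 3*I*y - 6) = (y - 5)/(y^2 + I*y + 2)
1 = 1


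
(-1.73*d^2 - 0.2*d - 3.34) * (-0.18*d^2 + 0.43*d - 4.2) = 0.3114*d^4 - 0.7079*d^3 + 7.7812*d^2 - 0.5962*d + 14.028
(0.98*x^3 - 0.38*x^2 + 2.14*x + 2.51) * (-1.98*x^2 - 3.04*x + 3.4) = -1.9404*x^5 - 2.2268*x^4 + 0.249999999999999*x^3 - 12.7674*x^2 - 0.3544*x + 8.534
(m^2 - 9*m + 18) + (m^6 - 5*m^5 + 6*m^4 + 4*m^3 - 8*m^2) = m^6 - 5*m^5 + 6*m^4 + 4*m^3 - 7*m^2 - 9*m + 18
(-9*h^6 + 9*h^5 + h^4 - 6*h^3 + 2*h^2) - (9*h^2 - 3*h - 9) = -9*h^6 + 9*h^5 + h^4 - 6*h^3 - 7*h^2 + 3*h + 9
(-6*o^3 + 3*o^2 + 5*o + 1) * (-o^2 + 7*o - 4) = 6*o^5 - 45*o^4 + 40*o^3 + 22*o^2 - 13*o - 4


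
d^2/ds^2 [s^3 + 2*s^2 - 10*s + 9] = 6*s + 4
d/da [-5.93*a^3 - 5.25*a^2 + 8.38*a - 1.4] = -17.79*a^2 - 10.5*a + 8.38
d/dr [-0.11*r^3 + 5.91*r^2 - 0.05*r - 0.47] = -0.33*r^2 + 11.82*r - 0.05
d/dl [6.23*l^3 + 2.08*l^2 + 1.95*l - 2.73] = 18.69*l^2 + 4.16*l + 1.95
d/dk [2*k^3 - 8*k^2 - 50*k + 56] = 6*k^2 - 16*k - 50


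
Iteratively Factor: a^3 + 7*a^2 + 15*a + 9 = (a + 3)*(a^2 + 4*a + 3) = (a + 1)*(a + 3)*(a + 3)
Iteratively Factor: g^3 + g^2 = (g)*(g^2 + g) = g^2*(g + 1)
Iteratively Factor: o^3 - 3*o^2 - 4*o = (o)*(o^2 - 3*o - 4) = o*(o - 4)*(o + 1)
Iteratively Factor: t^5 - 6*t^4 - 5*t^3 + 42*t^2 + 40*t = (t + 2)*(t^4 - 8*t^3 + 11*t^2 + 20*t) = (t - 4)*(t + 2)*(t^3 - 4*t^2 - 5*t) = t*(t - 4)*(t + 2)*(t^2 - 4*t - 5) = t*(t - 4)*(t + 1)*(t + 2)*(t - 5)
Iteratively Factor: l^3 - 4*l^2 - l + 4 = (l - 4)*(l^2 - 1) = (l - 4)*(l + 1)*(l - 1)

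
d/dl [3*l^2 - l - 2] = 6*l - 1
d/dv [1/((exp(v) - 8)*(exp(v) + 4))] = 2*(2 - exp(v))*exp(v)/(exp(4*v) - 8*exp(3*v) - 48*exp(2*v) + 256*exp(v) + 1024)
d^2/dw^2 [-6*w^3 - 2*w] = -36*w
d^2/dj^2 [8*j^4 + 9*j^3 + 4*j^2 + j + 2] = 96*j^2 + 54*j + 8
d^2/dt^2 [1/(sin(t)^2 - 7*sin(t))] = (-4*sin(t) + 21 - 43/sin(t) - 42/sin(t)^2 + 98/sin(t)^3)/(sin(t) - 7)^3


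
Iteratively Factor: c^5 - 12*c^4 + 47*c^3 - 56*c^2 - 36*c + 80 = (c - 2)*(c^4 - 10*c^3 + 27*c^2 - 2*c - 40) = (c - 5)*(c - 2)*(c^3 - 5*c^2 + 2*c + 8) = (c - 5)*(c - 2)^2*(c^2 - 3*c - 4) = (c - 5)*(c - 4)*(c - 2)^2*(c + 1)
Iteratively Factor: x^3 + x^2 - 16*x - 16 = (x - 4)*(x^2 + 5*x + 4) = (x - 4)*(x + 1)*(x + 4)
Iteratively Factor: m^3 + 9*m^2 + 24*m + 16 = (m + 1)*(m^2 + 8*m + 16) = (m + 1)*(m + 4)*(m + 4)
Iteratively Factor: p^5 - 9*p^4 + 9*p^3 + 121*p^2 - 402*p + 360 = (p - 5)*(p^4 - 4*p^3 - 11*p^2 + 66*p - 72) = (p - 5)*(p + 4)*(p^3 - 8*p^2 + 21*p - 18) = (p - 5)*(p - 3)*(p + 4)*(p^2 - 5*p + 6) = (p - 5)*(p - 3)^2*(p + 4)*(p - 2)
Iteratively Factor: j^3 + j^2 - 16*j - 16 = (j + 4)*(j^2 - 3*j - 4) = (j + 1)*(j + 4)*(j - 4)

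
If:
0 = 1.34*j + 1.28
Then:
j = -0.96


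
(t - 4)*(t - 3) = t^2 - 7*t + 12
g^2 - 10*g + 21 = (g - 7)*(g - 3)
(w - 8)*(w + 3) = w^2 - 5*w - 24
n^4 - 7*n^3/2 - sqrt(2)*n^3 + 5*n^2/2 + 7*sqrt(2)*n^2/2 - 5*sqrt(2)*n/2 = n*(n - 5/2)*(n - 1)*(n - sqrt(2))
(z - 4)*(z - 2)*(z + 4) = z^3 - 2*z^2 - 16*z + 32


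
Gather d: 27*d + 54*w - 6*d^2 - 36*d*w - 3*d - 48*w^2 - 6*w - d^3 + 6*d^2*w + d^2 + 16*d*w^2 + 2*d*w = -d^3 + d^2*(6*w - 5) + d*(16*w^2 - 34*w + 24) - 48*w^2 + 48*w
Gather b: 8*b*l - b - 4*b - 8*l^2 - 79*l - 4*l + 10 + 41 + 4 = b*(8*l - 5) - 8*l^2 - 83*l + 55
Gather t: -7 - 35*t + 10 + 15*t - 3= -20*t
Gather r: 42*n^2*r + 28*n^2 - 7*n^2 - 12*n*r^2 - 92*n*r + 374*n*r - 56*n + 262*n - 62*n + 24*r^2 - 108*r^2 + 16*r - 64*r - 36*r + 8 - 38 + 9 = 21*n^2 + 144*n + r^2*(-12*n - 84) + r*(42*n^2 + 282*n - 84) - 21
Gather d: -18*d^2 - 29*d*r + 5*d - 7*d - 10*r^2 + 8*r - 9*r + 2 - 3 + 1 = -18*d^2 + d*(-29*r - 2) - 10*r^2 - r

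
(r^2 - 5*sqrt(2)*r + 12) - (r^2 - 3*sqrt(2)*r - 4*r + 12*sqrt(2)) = -2*sqrt(2)*r + 4*r - 12*sqrt(2) + 12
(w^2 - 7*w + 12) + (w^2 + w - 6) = 2*w^2 - 6*w + 6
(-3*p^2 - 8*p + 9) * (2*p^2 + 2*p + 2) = -6*p^4 - 22*p^3 - 4*p^2 + 2*p + 18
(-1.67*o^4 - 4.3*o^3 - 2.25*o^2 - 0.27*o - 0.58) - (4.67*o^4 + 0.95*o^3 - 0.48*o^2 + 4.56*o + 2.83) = -6.34*o^4 - 5.25*o^3 - 1.77*o^2 - 4.83*o - 3.41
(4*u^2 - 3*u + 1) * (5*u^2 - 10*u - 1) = 20*u^4 - 55*u^3 + 31*u^2 - 7*u - 1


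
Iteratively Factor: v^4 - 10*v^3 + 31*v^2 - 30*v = (v - 3)*(v^3 - 7*v^2 + 10*v) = v*(v - 3)*(v^2 - 7*v + 10) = v*(v - 3)*(v - 2)*(v - 5)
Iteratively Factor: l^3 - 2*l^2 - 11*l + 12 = (l - 1)*(l^2 - l - 12) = (l - 1)*(l + 3)*(l - 4)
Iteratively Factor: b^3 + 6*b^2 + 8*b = (b + 2)*(b^2 + 4*b) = b*(b + 2)*(b + 4)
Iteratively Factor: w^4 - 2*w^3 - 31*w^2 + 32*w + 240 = (w - 4)*(w^3 + 2*w^2 - 23*w - 60) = (w - 4)*(w + 3)*(w^2 - w - 20) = (w - 4)*(w + 3)*(w + 4)*(w - 5)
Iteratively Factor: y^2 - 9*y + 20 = (y - 4)*(y - 5)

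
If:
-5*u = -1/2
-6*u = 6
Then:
No Solution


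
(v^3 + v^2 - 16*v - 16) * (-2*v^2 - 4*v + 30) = -2*v^5 - 6*v^4 + 58*v^3 + 126*v^2 - 416*v - 480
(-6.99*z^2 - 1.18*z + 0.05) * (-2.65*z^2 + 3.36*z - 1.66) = 18.5235*z^4 - 20.3594*z^3 + 7.5061*z^2 + 2.1268*z - 0.083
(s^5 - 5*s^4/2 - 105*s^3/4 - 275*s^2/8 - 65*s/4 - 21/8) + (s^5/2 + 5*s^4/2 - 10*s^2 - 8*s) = 3*s^5/2 - 105*s^3/4 - 355*s^2/8 - 97*s/4 - 21/8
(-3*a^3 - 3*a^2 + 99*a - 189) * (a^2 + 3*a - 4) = -3*a^5 - 12*a^4 + 102*a^3 + 120*a^2 - 963*a + 756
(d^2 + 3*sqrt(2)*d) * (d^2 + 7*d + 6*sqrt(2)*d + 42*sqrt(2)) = d^4 + 7*d^3 + 9*sqrt(2)*d^3 + 36*d^2 + 63*sqrt(2)*d^2 + 252*d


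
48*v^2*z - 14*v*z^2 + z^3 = z*(-8*v + z)*(-6*v + z)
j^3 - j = j*(j - 1)*(j + 1)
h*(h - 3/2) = h^2 - 3*h/2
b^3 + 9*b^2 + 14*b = b*(b + 2)*(b + 7)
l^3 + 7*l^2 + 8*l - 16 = (l - 1)*(l + 4)^2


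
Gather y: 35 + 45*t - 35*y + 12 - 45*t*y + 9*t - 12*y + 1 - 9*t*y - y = 54*t + y*(-54*t - 48) + 48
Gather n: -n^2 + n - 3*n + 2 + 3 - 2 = -n^2 - 2*n + 3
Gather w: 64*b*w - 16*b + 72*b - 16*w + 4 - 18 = 56*b + w*(64*b - 16) - 14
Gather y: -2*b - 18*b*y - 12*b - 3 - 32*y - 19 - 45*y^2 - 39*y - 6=-14*b - 45*y^2 + y*(-18*b - 71) - 28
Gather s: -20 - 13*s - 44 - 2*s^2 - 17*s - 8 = -2*s^2 - 30*s - 72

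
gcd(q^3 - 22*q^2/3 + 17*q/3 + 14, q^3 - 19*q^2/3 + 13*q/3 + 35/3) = q^2 - 4*q/3 - 7/3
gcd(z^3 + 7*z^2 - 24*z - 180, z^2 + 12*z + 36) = z^2 + 12*z + 36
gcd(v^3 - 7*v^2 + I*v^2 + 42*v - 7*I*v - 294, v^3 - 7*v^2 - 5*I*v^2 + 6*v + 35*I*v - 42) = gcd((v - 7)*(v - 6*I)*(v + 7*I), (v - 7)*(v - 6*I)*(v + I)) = v^2 + v*(-7 - 6*I) + 42*I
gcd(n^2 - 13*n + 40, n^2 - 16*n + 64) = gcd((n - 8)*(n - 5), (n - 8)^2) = n - 8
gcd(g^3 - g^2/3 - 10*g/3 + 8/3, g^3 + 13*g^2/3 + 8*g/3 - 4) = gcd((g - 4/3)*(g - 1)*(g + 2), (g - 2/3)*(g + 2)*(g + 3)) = g + 2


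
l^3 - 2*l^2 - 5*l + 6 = (l - 3)*(l - 1)*(l + 2)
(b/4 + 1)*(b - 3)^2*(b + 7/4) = b^4/4 - b^3/16 - 37*b^2/8 + 39*b/16 + 63/4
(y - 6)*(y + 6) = y^2 - 36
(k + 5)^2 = k^2 + 10*k + 25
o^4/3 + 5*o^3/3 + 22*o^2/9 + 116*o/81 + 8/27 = (o/3 + 1)*(o + 2/3)^3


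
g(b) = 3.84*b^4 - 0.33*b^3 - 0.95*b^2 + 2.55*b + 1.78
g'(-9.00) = -11257.98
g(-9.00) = 25336.69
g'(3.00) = 402.66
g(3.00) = 303.01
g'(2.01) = 119.46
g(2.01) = 63.07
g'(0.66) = 5.28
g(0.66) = 3.68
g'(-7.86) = -7502.30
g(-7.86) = 14739.49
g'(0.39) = 2.57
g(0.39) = 2.70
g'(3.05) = 423.35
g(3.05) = 323.66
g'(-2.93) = -386.74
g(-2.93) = 277.46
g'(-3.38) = -595.46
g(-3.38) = 496.24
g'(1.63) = 63.34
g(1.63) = 29.09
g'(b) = 15.36*b^3 - 0.99*b^2 - 1.9*b + 2.55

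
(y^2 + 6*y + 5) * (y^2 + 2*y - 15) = y^4 + 8*y^3 + 2*y^2 - 80*y - 75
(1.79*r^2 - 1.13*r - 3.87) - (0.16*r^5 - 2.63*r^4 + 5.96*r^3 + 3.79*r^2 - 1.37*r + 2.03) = -0.16*r^5 + 2.63*r^4 - 5.96*r^3 - 2.0*r^2 + 0.24*r - 5.9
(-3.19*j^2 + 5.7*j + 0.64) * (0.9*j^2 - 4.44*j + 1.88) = -2.871*j^4 + 19.2936*j^3 - 30.7292*j^2 + 7.8744*j + 1.2032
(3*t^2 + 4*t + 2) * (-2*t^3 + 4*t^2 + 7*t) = -6*t^5 + 4*t^4 + 33*t^3 + 36*t^2 + 14*t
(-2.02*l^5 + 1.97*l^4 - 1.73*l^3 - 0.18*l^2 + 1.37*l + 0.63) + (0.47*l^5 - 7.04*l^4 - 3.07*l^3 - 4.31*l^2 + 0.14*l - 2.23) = -1.55*l^5 - 5.07*l^4 - 4.8*l^3 - 4.49*l^2 + 1.51*l - 1.6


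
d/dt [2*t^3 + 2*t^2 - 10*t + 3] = 6*t^2 + 4*t - 10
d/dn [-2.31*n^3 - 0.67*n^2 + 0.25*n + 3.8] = -6.93*n^2 - 1.34*n + 0.25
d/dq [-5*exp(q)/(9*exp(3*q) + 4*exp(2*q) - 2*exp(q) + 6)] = (90*exp(3*q) + 20*exp(2*q) - 30)*exp(q)/(81*exp(6*q) + 72*exp(5*q) - 20*exp(4*q) + 92*exp(3*q) + 52*exp(2*q) - 24*exp(q) + 36)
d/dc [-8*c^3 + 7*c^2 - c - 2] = -24*c^2 + 14*c - 1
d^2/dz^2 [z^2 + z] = 2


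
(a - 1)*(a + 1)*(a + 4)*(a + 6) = a^4 + 10*a^3 + 23*a^2 - 10*a - 24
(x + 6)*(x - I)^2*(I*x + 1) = I*x^4 + 3*x^3 + 6*I*x^3 + 18*x^2 - 3*I*x^2 - x - 18*I*x - 6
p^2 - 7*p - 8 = (p - 8)*(p + 1)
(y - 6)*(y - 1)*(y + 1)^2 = y^4 - 5*y^3 - 7*y^2 + 5*y + 6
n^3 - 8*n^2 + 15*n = n*(n - 5)*(n - 3)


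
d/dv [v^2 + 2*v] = 2*v + 2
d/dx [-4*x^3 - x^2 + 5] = 2*x*(-6*x - 1)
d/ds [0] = 0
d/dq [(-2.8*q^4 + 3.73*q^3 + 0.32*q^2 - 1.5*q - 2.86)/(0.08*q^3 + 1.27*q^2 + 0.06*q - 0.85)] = (-0.224*q^6 - 7.112*q^5 + 4.2075*q^4 + 10.2076*q^3 - 6.9009*q^2 + 6.7204*q + 1.4466)/(0.0064*q^6 + 0.2032*q^5 + 1.6225*q^4 + 0.0164*q^3 - 2.1554*q^2 - 0.102*q + 0.7225)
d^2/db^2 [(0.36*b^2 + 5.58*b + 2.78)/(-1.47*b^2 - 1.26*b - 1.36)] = (-22.78206*b^3 - 31.72554*b^2 + 36.03852*b + 20.08056)/(3.176523*b^6 + 8.168202*b^5 + 15.817788*b^4 + 17.114328*b^3 + 14.634144*b^2 + 6.991488*b + 2.515456)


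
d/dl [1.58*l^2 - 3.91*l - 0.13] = 3.16*l - 3.91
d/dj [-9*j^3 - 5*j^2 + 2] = j*(-27*j - 10)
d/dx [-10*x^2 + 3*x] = 3 - 20*x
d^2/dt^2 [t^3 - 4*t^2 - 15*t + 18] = 6*t - 8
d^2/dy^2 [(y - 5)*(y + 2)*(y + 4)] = 6*y + 2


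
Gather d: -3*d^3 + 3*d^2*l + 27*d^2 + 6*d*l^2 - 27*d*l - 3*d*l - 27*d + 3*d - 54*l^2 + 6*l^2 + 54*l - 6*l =-3*d^3 + d^2*(3*l + 27) + d*(6*l^2 - 30*l - 24) - 48*l^2 + 48*l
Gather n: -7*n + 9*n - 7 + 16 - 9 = 2*n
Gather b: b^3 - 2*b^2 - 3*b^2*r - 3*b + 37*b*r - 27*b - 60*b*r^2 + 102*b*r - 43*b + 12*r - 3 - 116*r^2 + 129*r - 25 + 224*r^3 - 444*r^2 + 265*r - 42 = b^3 + b^2*(-3*r - 2) + b*(-60*r^2 + 139*r - 73) + 224*r^3 - 560*r^2 + 406*r - 70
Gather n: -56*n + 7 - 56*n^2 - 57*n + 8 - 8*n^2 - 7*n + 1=-64*n^2 - 120*n + 16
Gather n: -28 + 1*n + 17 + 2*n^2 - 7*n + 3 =2*n^2 - 6*n - 8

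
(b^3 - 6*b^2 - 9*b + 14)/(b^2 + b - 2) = b - 7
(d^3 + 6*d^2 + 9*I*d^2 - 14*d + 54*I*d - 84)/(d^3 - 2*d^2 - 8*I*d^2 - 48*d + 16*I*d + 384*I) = (d^2 + 9*I*d - 14)/(d^2 - 8*d*(1 + I) + 64*I)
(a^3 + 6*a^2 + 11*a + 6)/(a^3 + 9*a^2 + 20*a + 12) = (a + 3)/(a + 6)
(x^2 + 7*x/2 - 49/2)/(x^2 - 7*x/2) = (x + 7)/x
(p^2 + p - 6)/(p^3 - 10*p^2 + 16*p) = (p + 3)/(p*(p - 8))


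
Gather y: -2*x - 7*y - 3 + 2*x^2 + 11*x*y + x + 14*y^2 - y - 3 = 2*x^2 - x + 14*y^2 + y*(11*x - 8) - 6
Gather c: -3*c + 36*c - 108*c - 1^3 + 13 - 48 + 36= -75*c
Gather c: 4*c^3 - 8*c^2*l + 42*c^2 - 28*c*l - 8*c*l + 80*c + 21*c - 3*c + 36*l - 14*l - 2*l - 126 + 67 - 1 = 4*c^3 + c^2*(42 - 8*l) + c*(98 - 36*l) + 20*l - 60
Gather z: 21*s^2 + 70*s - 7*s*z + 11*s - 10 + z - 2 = 21*s^2 + 81*s + z*(1 - 7*s) - 12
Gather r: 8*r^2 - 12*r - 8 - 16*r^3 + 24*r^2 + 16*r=-16*r^3 + 32*r^2 + 4*r - 8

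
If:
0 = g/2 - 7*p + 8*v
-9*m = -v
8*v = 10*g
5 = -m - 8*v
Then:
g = -36/73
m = -5/73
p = -54/73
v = -45/73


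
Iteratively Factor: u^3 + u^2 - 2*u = (u + 2)*(u^2 - u) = u*(u + 2)*(u - 1)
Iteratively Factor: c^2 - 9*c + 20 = (c - 5)*(c - 4)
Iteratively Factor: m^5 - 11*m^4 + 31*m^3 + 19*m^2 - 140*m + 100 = (m + 2)*(m^4 - 13*m^3 + 57*m^2 - 95*m + 50) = (m - 1)*(m + 2)*(m^3 - 12*m^2 + 45*m - 50) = (m - 5)*(m - 1)*(m + 2)*(m^2 - 7*m + 10) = (m - 5)*(m - 2)*(m - 1)*(m + 2)*(m - 5)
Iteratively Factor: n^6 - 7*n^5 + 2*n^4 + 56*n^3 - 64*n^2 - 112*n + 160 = (n - 2)*(n^5 - 5*n^4 - 8*n^3 + 40*n^2 + 16*n - 80) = (n - 2)*(n + 2)*(n^4 - 7*n^3 + 6*n^2 + 28*n - 40) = (n - 5)*(n - 2)*(n + 2)*(n^3 - 2*n^2 - 4*n + 8) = (n - 5)*(n - 2)^2*(n + 2)*(n^2 - 4) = (n - 5)*(n - 2)^3*(n + 2)*(n + 2)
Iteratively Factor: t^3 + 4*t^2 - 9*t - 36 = (t - 3)*(t^2 + 7*t + 12) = (t - 3)*(t + 3)*(t + 4)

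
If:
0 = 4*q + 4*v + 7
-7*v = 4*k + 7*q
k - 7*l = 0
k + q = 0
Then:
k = 49/16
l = 7/16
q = -49/16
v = 21/16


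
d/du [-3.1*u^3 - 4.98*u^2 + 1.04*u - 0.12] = -9.3*u^2 - 9.96*u + 1.04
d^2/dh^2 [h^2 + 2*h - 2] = 2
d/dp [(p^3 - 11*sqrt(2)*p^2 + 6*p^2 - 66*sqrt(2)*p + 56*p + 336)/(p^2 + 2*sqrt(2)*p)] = (p^4 + 4*sqrt(2)*p^3 - 100*p^2 + 78*sqrt(2)*p^2 - 672*p - 672*sqrt(2))/(p^2*(p^2 + 4*sqrt(2)*p + 8))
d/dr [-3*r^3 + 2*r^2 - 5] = r*(4 - 9*r)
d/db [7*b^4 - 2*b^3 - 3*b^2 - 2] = 2*b*(14*b^2 - 3*b - 3)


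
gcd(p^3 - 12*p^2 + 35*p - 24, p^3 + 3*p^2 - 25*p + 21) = p^2 - 4*p + 3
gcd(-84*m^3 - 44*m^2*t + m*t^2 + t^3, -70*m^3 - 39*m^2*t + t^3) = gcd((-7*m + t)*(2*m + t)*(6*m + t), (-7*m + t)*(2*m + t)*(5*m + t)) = -14*m^2 - 5*m*t + t^2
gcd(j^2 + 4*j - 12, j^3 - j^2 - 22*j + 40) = j - 2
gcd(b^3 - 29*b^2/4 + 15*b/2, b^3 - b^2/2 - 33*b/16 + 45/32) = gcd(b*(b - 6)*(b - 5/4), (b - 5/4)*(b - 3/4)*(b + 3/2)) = b - 5/4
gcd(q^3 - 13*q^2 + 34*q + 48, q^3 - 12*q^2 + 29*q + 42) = q^2 - 5*q - 6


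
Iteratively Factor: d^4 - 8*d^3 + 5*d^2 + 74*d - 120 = (d - 2)*(d^3 - 6*d^2 - 7*d + 60) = (d - 4)*(d - 2)*(d^2 - 2*d - 15) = (d - 4)*(d - 2)*(d + 3)*(d - 5)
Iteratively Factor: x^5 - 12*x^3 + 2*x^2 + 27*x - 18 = (x - 3)*(x^4 + 3*x^3 - 3*x^2 - 7*x + 6) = (x - 3)*(x - 1)*(x^3 + 4*x^2 + x - 6) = (x - 3)*(x - 1)^2*(x^2 + 5*x + 6) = (x - 3)*(x - 1)^2*(x + 2)*(x + 3)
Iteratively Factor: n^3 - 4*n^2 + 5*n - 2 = (n - 2)*(n^2 - 2*n + 1) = (n - 2)*(n - 1)*(n - 1)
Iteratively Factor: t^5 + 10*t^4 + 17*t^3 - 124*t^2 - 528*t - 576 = (t + 3)*(t^4 + 7*t^3 - 4*t^2 - 112*t - 192) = (t - 4)*(t + 3)*(t^3 + 11*t^2 + 40*t + 48) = (t - 4)*(t + 3)*(t + 4)*(t^2 + 7*t + 12) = (t - 4)*(t + 3)*(t + 4)^2*(t + 3)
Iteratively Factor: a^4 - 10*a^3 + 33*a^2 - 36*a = (a - 3)*(a^3 - 7*a^2 + 12*a) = (a - 4)*(a - 3)*(a^2 - 3*a) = (a - 4)*(a - 3)^2*(a)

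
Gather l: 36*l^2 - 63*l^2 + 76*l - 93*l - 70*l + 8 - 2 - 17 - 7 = -27*l^2 - 87*l - 18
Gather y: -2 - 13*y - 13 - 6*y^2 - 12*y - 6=-6*y^2 - 25*y - 21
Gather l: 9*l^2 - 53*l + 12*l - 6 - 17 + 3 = 9*l^2 - 41*l - 20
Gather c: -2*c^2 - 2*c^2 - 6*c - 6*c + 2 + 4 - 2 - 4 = -4*c^2 - 12*c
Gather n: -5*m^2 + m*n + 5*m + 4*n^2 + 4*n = -5*m^2 + 5*m + 4*n^2 + n*(m + 4)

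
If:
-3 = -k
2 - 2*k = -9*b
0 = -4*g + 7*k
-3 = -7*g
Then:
No Solution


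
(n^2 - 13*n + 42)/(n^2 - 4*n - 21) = (n - 6)/(n + 3)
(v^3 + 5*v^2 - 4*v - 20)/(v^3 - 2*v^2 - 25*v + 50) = (v + 2)/(v - 5)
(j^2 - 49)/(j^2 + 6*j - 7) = (j - 7)/(j - 1)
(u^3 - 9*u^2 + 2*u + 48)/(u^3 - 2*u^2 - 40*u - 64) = (u - 3)/(u + 4)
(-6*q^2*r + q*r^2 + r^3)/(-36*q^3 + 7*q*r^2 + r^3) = r/(6*q + r)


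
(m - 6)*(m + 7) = m^2 + m - 42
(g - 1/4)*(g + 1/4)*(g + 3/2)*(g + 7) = g^4 + 17*g^3/2 + 167*g^2/16 - 17*g/32 - 21/32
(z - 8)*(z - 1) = z^2 - 9*z + 8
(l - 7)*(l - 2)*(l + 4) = l^3 - 5*l^2 - 22*l + 56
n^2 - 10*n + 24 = (n - 6)*(n - 4)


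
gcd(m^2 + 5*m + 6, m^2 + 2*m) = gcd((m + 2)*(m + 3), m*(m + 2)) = m + 2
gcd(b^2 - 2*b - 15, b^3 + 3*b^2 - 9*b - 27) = b + 3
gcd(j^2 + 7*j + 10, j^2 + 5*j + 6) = j + 2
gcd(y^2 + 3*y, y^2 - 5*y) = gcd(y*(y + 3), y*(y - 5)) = y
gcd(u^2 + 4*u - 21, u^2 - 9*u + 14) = 1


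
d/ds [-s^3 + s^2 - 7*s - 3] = -3*s^2 + 2*s - 7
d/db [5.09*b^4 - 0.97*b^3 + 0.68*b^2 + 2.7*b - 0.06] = 20.36*b^3 - 2.91*b^2 + 1.36*b + 2.7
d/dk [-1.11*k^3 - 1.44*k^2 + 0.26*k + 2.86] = -3.33*k^2 - 2.88*k + 0.26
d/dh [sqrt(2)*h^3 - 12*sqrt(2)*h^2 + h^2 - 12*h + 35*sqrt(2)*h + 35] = 3*sqrt(2)*h^2 - 24*sqrt(2)*h + 2*h - 12 + 35*sqrt(2)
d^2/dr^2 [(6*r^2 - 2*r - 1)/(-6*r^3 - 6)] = (-2*r^6 + 2*r^5 + 2*r^4 + 14*r^3 - 4*r^2 - r - 2)/(r^9 + 3*r^6 + 3*r^3 + 1)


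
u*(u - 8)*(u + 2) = u^3 - 6*u^2 - 16*u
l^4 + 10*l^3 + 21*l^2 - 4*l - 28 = (l - 1)*(l + 2)^2*(l + 7)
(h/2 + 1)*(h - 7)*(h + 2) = h^3/2 - 3*h^2/2 - 12*h - 14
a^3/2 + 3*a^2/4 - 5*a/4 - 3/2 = (a/2 + 1/2)*(a - 3/2)*(a + 2)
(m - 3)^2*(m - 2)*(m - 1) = m^4 - 9*m^3 + 29*m^2 - 39*m + 18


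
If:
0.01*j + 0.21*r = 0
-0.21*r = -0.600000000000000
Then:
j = -60.00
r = 2.86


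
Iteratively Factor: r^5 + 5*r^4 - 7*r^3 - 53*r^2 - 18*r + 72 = (r - 1)*(r^4 + 6*r^3 - r^2 - 54*r - 72) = (r - 3)*(r - 1)*(r^3 + 9*r^2 + 26*r + 24) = (r - 3)*(r - 1)*(r + 3)*(r^2 + 6*r + 8) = (r - 3)*(r - 1)*(r + 3)*(r + 4)*(r + 2)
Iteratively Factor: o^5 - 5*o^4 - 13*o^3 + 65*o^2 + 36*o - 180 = (o - 3)*(o^4 - 2*o^3 - 19*o^2 + 8*o + 60) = (o - 3)*(o + 2)*(o^3 - 4*o^2 - 11*o + 30) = (o - 3)*(o + 2)*(o + 3)*(o^2 - 7*o + 10) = (o - 5)*(o - 3)*(o + 2)*(o + 3)*(o - 2)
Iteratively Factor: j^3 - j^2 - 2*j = (j)*(j^2 - j - 2) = j*(j - 2)*(j + 1)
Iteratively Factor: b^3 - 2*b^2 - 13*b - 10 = (b + 2)*(b^2 - 4*b - 5) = (b + 1)*(b + 2)*(b - 5)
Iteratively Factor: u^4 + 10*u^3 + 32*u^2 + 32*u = (u + 4)*(u^3 + 6*u^2 + 8*u) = (u + 4)^2*(u^2 + 2*u) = u*(u + 4)^2*(u + 2)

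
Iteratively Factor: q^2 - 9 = (q + 3)*(q - 3)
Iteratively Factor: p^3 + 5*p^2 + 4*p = (p + 1)*(p^2 + 4*p) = p*(p + 1)*(p + 4)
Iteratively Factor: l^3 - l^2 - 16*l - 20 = (l + 2)*(l^2 - 3*l - 10) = (l + 2)^2*(l - 5)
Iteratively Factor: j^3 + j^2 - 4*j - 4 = (j - 2)*(j^2 + 3*j + 2) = (j - 2)*(j + 1)*(j + 2)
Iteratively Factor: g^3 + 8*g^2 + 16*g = (g + 4)*(g^2 + 4*g) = (g + 4)^2*(g)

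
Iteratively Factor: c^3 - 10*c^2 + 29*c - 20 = (c - 5)*(c^2 - 5*c + 4) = (c - 5)*(c - 4)*(c - 1)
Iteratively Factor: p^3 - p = (p - 1)*(p^2 + p) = p*(p - 1)*(p + 1)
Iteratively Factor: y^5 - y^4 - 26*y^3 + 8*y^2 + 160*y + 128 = (y - 4)*(y^4 + 3*y^3 - 14*y^2 - 48*y - 32) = (y - 4)*(y + 2)*(y^3 + y^2 - 16*y - 16) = (y - 4)^2*(y + 2)*(y^2 + 5*y + 4) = (y - 4)^2*(y + 1)*(y + 2)*(y + 4)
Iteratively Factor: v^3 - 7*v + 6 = (v + 3)*(v^2 - 3*v + 2) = (v - 2)*(v + 3)*(v - 1)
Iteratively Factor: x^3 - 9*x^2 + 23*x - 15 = (x - 3)*(x^2 - 6*x + 5) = (x - 3)*(x - 1)*(x - 5)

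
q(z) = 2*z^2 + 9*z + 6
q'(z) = 4*z + 9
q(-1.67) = -3.45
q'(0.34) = 10.36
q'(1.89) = 16.56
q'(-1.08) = 4.68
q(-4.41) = 5.21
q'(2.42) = 18.68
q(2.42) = 39.49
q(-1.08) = -1.39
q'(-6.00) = -15.00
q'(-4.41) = -8.64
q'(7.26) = 38.04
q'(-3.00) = -3.00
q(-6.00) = 24.00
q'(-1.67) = 2.32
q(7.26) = 176.76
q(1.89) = 30.15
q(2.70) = 44.88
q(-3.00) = -3.00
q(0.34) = 9.29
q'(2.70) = 19.80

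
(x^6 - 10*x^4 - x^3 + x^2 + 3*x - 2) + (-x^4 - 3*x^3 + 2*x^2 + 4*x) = x^6 - 11*x^4 - 4*x^3 + 3*x^2 + 7*x - 2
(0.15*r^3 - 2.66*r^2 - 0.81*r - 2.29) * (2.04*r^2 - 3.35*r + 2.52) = 0.306*r^5 - 5.9289*r^4 + 7.6366*r^3 - 8.6613*r^2 + 5.6303*r - 5.7708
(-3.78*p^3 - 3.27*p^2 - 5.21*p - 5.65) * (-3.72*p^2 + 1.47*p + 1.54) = 14.0616*p^5 + 6.6078*p^4 + 8.7531*p^3 + 8.3235*p^2 - 16.3289*p - 8.701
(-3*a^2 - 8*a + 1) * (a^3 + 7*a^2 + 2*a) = -3*a^5 - 29*a^4 - 61*a^3 - 9*a^2 + 2*a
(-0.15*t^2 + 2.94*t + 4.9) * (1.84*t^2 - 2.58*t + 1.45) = -0.276*t^4 + 5.7966*t^3 + 1.2133*t^2 - 8.379*t + 7.105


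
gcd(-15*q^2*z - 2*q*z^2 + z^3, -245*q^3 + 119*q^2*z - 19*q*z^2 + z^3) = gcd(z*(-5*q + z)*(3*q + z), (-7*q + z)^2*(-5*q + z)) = -5*q + z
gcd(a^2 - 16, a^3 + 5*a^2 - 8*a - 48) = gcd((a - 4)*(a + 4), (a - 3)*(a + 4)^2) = a + 4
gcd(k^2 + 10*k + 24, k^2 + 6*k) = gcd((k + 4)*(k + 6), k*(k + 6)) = k + 6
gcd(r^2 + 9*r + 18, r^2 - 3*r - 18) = r + 3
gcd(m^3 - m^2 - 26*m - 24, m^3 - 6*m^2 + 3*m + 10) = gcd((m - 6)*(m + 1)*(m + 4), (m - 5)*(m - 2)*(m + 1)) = m + 1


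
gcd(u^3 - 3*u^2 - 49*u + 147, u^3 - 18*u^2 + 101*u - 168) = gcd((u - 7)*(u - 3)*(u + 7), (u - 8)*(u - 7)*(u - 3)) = u^2 - 10*u + 21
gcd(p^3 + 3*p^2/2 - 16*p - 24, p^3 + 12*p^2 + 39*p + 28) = p + 4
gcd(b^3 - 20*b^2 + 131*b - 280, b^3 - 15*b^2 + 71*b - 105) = b^2 - 12*b + 35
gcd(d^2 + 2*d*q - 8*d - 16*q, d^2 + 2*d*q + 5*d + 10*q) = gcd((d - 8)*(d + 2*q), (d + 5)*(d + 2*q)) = d + 2*q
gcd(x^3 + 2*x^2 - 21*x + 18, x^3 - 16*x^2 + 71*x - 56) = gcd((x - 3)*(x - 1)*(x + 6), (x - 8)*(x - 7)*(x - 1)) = x - 1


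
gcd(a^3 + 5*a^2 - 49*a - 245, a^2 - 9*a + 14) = a - 7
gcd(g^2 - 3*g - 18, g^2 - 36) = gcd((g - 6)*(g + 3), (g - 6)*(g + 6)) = g - 6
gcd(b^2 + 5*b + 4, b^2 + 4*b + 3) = b + 1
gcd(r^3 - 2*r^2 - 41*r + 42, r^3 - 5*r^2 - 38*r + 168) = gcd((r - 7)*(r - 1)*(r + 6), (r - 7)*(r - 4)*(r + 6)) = r^2 - r - 42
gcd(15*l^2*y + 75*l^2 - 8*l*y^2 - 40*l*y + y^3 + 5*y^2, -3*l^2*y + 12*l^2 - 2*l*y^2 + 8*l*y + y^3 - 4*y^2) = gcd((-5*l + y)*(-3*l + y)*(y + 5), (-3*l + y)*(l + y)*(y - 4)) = -3*l + y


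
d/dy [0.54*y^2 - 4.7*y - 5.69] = 1.08*y - 4.7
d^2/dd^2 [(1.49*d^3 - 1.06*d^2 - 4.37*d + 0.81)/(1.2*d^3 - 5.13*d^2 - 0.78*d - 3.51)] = (-7.105427357601e-15*d^7 + 15.29208*d^6 - 29.3889599999998*d^5 + 244.76472*d^4 - 423.84096*d^3 + 41.469894*d^2 + 622.184004*d - 30.374838)/(1.728*d^9 - 22.1616*d^8 + 91.37124*d^7 - 121.358817*d^6 + 70.254054*d^5 - 266.768073*d^4 - 40.391676*d^3 - 196.012791*d^2 - 28.829034*d - 43.243551)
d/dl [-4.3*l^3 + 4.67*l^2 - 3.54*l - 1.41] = -12.9*l^2 + 9.34*l - 3.54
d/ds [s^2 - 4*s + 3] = 2*s - 4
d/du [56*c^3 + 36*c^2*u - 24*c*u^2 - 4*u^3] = 36*c^2 - 48*c*u - 12*u^2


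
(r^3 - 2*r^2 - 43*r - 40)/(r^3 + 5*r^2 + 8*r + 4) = (r^2 - 3*r - 40)/(r^2 + 4*r + 4)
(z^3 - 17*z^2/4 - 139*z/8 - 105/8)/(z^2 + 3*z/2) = z - 23/4 - 35/(4*z)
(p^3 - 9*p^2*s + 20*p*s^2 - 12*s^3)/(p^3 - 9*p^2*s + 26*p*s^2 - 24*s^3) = (p^2 - 7*p*s + 6*s^2)/(p^2 - 7*p*s + 12*s^2)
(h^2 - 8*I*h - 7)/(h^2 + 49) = (h - I)/(h + 7*I)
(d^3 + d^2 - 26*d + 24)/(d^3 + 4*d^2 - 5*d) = (d^2 + 2*d - 24)/(d*(d + 5))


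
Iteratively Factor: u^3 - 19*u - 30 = (u + 3)*(u^2 - 3*u - 10) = (u - 5)*(u + 3)*(u + 2)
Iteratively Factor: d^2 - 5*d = (d - 5)*(d)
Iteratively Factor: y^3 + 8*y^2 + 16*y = (y)*(y^2 + 8*y + 16) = y*(y + 4)*(y + 4)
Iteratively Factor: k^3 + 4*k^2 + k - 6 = (k + 3)*(k^2 + k - 2) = (k - 1)*(k + 3)*(k + 2)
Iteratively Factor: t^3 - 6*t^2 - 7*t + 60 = (t + 3)*(t^2 - 9*t + 20) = (t - 5)*(t + 3)*(t - 4)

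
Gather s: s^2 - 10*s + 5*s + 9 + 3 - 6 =s^2 - 5*s + 6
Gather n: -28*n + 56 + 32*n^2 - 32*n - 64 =32*n^2 - 60*n - 8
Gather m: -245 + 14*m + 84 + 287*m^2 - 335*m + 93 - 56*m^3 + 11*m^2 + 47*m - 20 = -56*m^3 + 298*m^2 - 274*m - 88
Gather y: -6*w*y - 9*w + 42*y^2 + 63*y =-9*w + 42*y^2 + y*(63 - 6*w)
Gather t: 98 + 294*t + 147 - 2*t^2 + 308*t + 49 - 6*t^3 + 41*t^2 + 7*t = -6*t^3 + 39*t^2 + 609*t + 294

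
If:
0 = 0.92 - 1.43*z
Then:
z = 0.64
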